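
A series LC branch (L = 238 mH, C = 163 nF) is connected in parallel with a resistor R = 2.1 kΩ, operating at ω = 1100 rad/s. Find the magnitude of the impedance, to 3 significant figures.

X_L = ωL = 262 Ω
X_C = 1/(ωC) = 5580 Ω
Branch 1: Z₁ = R = 2100 Ω
Branch 2 (series LC): Z₂ = j(X_L − X_C) = −j5320 Ω
Parallel: Z = Z₁Z₂/(Z₁+Z₂), |Z| = 1950 Ω, ∠Z = -21.6°

1950 Ω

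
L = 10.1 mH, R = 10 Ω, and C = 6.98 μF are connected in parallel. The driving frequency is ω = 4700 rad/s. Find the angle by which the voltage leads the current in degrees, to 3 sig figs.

-6.70°

X_L = ωL = 47.5 Ω
X_C = 1/(ωC) = 30.5 Ω
Parallel: admittances add. Y = 1/R + 1/(jωL) + jωC
Y = (0.100 + j0.0117) S
|Y| = 0.101 S → |Z| = 1/|Y| = 9.93 Ω, ∠Z = −∠Y = -6.70°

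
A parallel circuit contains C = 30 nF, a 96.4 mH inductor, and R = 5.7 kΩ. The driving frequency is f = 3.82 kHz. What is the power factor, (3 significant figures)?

ω = 2πf = 24000 rad/s
X_L = ωL = 2310 Ω
X_C = 1/(ωC) = 1390 Ω
Parallel: admittances add. Y = 1/R + 1/(jωL) + jωC
Y = (0.000175 + j0.000288) S
|Y| = 0.000337 S → |Z| = 1/|Y| = 2970 Ω, ∠Z = −∠Y = -58.6°
cos φ = cos(-58.6°) = 0.520

0.520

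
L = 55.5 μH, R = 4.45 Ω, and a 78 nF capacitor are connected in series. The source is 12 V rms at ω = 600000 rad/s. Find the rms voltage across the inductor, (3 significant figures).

X_L = ωL = 33.3 Ω
X_C = 1/(ωC) = 21.4 Ω
Net reactance X = X_L − X_C = 11.9 Ω
Z = 4.45 + j11.9 Ω
|Z| = √(4.45² + 11.9²) = 12.7 Ω
I = V/|Z| = 942 mA
V_L = I·|Z_L| = 0.942 × 33.3 = 31.4 V

31.4 V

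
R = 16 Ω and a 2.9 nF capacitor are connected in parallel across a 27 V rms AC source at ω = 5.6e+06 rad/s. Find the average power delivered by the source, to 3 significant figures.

X_C = 1/(ωC) = 61.6 Ω
Parallel: admittances add. Y = 1/R + jωC
Y = (0.0625 + j0.0162) S
|Y| = 0.0646 S → |Z| = 1/|Y| = 15.5 Ω, ∠Z = −∠Y = -14.6°
I = V/|Z| = 1.74 A
P = VI cos φ = 27 × 1.74 × cos(-14.6°) = 45.6 W

45.6 W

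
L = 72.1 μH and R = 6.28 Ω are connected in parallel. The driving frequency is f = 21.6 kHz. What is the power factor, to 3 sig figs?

ω = 2πf = 135700 rad/s
X_L = ωL = 9.79 Ω
Parallel: admittances add. Y = 1/R + 1/(jωL)
Y = (0.159 − j0.102) S
|Y| = 0.189 S → |Z| = 1/|Y| = 5.29 Ω, ∠Z = −∠Y = 32.7°
cos φ = cos(32.7°) = 0.842

0.842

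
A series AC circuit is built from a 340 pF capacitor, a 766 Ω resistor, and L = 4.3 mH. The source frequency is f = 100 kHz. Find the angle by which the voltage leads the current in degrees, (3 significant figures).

-68.8°

ω = 2πf = 628300 rad/s
X_L = ωL = 2700 Ω
X_C = 1/(ωC) = 4680 Ω
Net reactance X = X_L − X_C = -1980 Ω
Z = 766 − j1980 Ω
|Z| = √(766² + 1980²) = 2120 Ω
∠Z = arctan(-1980/766) = -68.8°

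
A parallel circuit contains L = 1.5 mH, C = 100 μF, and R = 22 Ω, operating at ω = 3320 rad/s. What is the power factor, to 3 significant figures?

0.327

X_L = ωL = 4.98 Ω
X_C = 1/(ωC) = 3.01 Ω
Parallel: admittances add. Y = 1/R + 1/(jωL) + jωC
Y = (0.0455 + j0.131) S
|Y| = 0.139 S → |Z| = 1/|Y| = 7.20 Ω, ∠Z = −∠Y = -70.9°
cos φ = cos(-70.9°) = 0.327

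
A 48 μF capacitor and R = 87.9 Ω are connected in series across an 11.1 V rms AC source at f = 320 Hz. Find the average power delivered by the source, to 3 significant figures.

1.38 W

ω = 2πf = 2011 rad/s
X_C = 1/(ωC) = 10.4 Ω
Z = 87.9 − j10.4 Ω
|Z| = √(87.9² + 10.4²) = 88.5 Ω
∠Z = arctan(-10.4/87.9) = -6.72°
I = V/|Z| = 125 mA
P = VI cos φ = 11.1 × 0.125 × cos(-6.72°) = 1.38 W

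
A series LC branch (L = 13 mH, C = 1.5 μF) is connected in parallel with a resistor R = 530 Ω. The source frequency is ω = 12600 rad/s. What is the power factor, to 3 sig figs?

0.205

X_L = ωL = 164 Ω
X_C = 1/(ωC) = 52.9 Ω
Branch 1: Z₁ = R = 530 Ω
Branch 2 (series LC): Z₂ = j(X_L − X_C) = j111 Ω
Parallel: Z = Z₁Z₂/(Z₁+Z₂), |Z| = 109 Ω, ∠Z = 78.2°
cos φ = cos(78.2°) = 0.205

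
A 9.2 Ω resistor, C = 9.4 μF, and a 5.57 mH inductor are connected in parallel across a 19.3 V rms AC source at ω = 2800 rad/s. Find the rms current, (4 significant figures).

X_L = ωL = 15.60 Ω
X_C = 1/(ωC) = 37.99 Ω
Parallel: admittances add. Y = 1/R + 1/(jωL) + jωC
Y = (0.1087 − j0.03780) S
|Y| = 0.1151 S → |Z| = 1/|Y| = 8.690 Ω, ∠Z = −∠Y = 19.18°
I = V/|Z| = 19.3/8.690 = 2.221 A

2.221 A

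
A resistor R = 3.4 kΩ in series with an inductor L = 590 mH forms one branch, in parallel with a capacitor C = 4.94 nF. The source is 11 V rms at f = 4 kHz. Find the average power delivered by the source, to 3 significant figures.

1.78 mW

ω = 2πf = 25130 rad/s
X_L = ωL = 14800 Ω
X_C = 1/(ωC) = 8050 Ω
Branch 1 (R+jX_L): Z₁ = 3400 + j14800 Ω, |Z₁| = 15200 Ω
Branch 2 (−jX_C): Z₂ = −j8050 Ω
Parallel: Z = Z₁Z₂/(Z₁+Z₂), |Z| = 16200 Ω, ∠Z = -76.3°
I = V/|Z| = 680 μA
P = VI cos φ = 11 × 0.000680 × cos(-76.3°) = 1.78 mW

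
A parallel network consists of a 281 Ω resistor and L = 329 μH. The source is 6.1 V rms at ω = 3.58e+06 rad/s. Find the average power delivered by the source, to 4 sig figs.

132.4 mW

X_L = ωL = 1178 Ω
Parallel: admittances add. Y = 1/R + 1/(jωL)
Y = (0.003559 − j0.0008490) S
|Y| = 0.003659 S → |Z| = 1/|Y| = 273.3 Ω, ∠Z = −∠Y = 13.42°
I = V/|Z| = 22.32 mA
P = VI cos φ = 6.1 × 0.02232 × cos(13.42°) = 132.4 mW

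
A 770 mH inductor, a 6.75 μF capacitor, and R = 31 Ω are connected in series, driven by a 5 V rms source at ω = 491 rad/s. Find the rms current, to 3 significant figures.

X_L = ωL = 378 Ω
X_C = 1/(ωC) = 302 Ω
Net reactance X = X_L − X_C = 76.3 Ω
Z = 31.0 + j76.3 Ω
|Z| = √(31.0² + 76.3²) = 82.4 Ω
I = V/|Z| = 5/82.4 = 60.7 mA

60.7 mA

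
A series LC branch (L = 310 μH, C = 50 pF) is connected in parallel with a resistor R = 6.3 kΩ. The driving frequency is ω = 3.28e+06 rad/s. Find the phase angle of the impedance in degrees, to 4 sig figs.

X_L = ωL = 1017 Ω
X_C = 1/(ωC) = 6098 Ω
Branch 1: Z₁ = R = 6300 Ω
Branch 2 (series LC): Z₂ = j(X_L − X_C) = −j5081 Ω
Parallel: Z = Z₁Z₂/(Z₁+Z₂), |Z| = 3955 Ω, ∠Z = -51.11°

-51.11°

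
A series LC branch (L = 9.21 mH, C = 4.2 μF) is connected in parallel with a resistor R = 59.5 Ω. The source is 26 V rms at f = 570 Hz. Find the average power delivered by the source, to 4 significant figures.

ω = 2πf = 3581 rad/s
X_L = ωL = 32.98 Ω
X_C = 1/(ωC) = 66.48 Ω
Branch 1: Z₁ = R = 59.50 Ω
Branch 2 (series LC): Z₂ = j(X_L − X_C) = −j33.50 Ω
Parallel: Z = Z₁Z₂/(Z₁+Z₂), |Z| = 29.19 Ω, ∠Z = -60.62°
I = V/|Z| = 890.8 mA
P = VI cos φ = 26 × 0.8908 × cos(-60.62°) = 11.36 W

11.36 W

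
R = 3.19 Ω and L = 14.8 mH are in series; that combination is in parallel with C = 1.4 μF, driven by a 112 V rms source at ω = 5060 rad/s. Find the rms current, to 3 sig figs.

702 mA

X_L = ωL = 74.9 Ω
X_C = 1/(ωC) = 141 Ω
Branch 1 (R+jX_L): Z₁ = 3.19 + j74.9 Ω, |Z₁| = 75.0 Ω
Branch 2 (−jX_C): Z₂ = −j141 Ω
Parallel: Z = Z₁Z₂/(Z₁+Z₂), |Z| = 159 Ω, ∠Z = 84.8°
I = V/|Z| = 112/159 = 702 mA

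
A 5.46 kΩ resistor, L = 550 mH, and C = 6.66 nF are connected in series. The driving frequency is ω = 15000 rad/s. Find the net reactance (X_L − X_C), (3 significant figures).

X_L = ωL = 8250 Ω
X_C = 1/(ωC) = 10000 Ω
X = 8250 − 10000 = -1760 Ω

-1760 Ω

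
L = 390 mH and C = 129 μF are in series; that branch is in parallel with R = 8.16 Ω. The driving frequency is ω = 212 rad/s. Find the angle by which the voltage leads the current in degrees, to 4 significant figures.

X_L = ωL = 82.68 Ω
X_C = 1/(ωC) = 36.57 Ω
Branch 1: Z₁ = R = 8.160 Ω
Branch 2 (series LC): Z₂ = j(X_L − X_C) = j46.11 Ω
Parallel: Z = Z₁Z₂/(Z₁+Z₂), |Z| = 8.035 Ω, ∠Z = 10.03°

10.03°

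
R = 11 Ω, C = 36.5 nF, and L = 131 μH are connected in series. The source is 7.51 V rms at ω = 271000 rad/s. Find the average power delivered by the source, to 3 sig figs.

140 mW

X_L = ωL = 35.5 Ω
X_C = 1/(ωC) = 101 Ω
Net reactance X = X_L − X_C = -65.6 Ω
Z = 11.0 − j65.6 Ω
|Z| = √(11.0² + 65.6²) = 66.5 Ω
∠Z = arctan(-65.6/11.0) = -80.5°
I = V/|Z| = 113 mA
P = VI cos φ = 7.51 × 0.113 × cos(-80.5°) = 140 mW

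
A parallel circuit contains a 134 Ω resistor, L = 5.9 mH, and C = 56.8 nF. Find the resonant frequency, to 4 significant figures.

8.694 kHz

ω₀ = 1/√(LC) = 1/√(0.0059 × 5.68e-08) = 54630 rad/s
f₀ = ω₀/(2π) = 8.694 kHz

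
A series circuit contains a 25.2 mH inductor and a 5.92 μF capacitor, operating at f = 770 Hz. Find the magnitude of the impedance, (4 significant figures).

ω = 2πf = 4838 rad/s
X_L = ωL = 121.9 Ω
X_C = 1/(ωC) = 34.91 Ω
Net reactance X = X_L − X_C = 87.00 Ω
Z = j87.00 Ω
|Z| = √(0² + 87.00²) = 87.00 Ω

87.00 Ω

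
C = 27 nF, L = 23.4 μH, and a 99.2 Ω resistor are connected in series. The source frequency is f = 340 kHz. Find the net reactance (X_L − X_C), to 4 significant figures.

ω = 2πf = 2.136e+06 rad/s
X_L = ωL = 49.99 Ω
X_C = 1/(ωC) = 17.34 Ω
X = 49.99 − 17.34 = 32.65 Ω

32.65 Ω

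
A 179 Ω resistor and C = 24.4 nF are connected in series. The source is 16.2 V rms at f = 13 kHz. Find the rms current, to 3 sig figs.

30.4 mA

ω = 2πf = 81680 rad/s
X_C = 1/(ωC) = 502 Ω
Z = 179 − j502 Ω
|Z| = √(179² + 502²) = 533 Ω
I = V/|Z| = 16.2/533 = 30.4 mA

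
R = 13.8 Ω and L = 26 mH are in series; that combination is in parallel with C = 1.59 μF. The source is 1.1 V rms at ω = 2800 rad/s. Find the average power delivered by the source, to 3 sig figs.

X_L = ωL = 72.8 Ω
X_C = 1/(ωC) = 225 Ω
Branch 1 (R+jX_L): Z₁ = 13.8 + j72.8 Ω, |Z₁| = 74.1 Ω
Branch 2 (−jX_C): Z₂ = −j225 Ω
Parallel: Z = Z₁Z₂/(Z₁+Z₂), |Z| = 109 Ω, ∠Z = 74.1°
I = V/|Z| = 10.1 mA
P = VI cos φ = 1.1 × 0.0101 × cos(74.1°) = 3.04 mW

3.04 mW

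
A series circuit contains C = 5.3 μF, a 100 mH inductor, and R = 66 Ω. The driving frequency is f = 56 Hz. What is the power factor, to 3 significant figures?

ω = 2πf = 351.9 rad/s
X_L = ωL = 35.2 Ω
X_C = 1/(ωC) = 536 Ω
Net reactance X = X_L − X_C = -501 Ω
Z = 66.0 − j501 Ω
|Z| = √(66.0² + 501²) = 505 Ω
∠Z = arctan(-501/66.0) = -82.5°
cos φ = cos(-82.5°) = 0.131

0.131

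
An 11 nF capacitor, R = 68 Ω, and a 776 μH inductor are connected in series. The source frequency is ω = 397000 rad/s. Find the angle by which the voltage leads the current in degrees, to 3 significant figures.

49.3°

X_L = ωL = 308 Ω
X_C = 1/(ωC) = 229 Ω
Net reactance X = X_L − X_C = 79.1 Ω
Z = 68.0 + j79.1 Ω
|Z| = √(68.0² + 79.1²) = 104 Ω
∠Z = arctan(79.1/68.0) = 49.3°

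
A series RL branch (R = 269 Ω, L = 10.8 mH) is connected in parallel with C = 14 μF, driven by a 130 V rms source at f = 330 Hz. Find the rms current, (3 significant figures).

3.76 A

ω = 2πf = 2073 rad/s
X_L = ωL = 22.4 Ω
X_C = 1/(ωC) = 34.4 Ω
Branch 1 (R+jX_L): Z₁ = 269 + j22.4 Ω, |Z₁| = 270 Ω
Branch 2 (−jX_C): Z₂ = −j34.4 Ω
Parallel: Z = Z₁Z₂/(Z₁+Z₂), |Z| = 34.5 Ω, ∠Z = -82.7°
I = V/|Z| = 130/34.5 = 3.76 A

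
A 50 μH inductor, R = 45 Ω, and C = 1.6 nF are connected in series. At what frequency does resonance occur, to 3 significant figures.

563 kHz

ω₀ = 1/√(LC) = 1/√(5e-05 × 1.6e-09) = 3.536e+06 rad/s
f₀ = ω₀/(2π) = 563 kHz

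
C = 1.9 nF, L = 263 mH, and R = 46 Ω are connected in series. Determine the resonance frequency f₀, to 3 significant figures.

ω₀ = 1/√(LC) = 1/√(0.263 × 1.9e-09) = 44730 rad/s
f₀ = ω₀/(2π) = 7.12 kHz

7.12 kHz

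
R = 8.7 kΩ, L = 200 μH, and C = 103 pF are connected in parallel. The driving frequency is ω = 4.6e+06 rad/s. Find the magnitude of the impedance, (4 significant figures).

1603 Ω

X_L = ωL = 920.0 Ω
X_C = 1/(ωC) = 2111 Ω
Parallel: admittances add. Y = 1/R + 1/(jωL) + jωC
Y = (0.0001149 − j0.0006132) S
|Y| = 0.0006238 S → |Z| = 1/|Y| = 1603 Ω, ∠Z = −∠Y = 79.38°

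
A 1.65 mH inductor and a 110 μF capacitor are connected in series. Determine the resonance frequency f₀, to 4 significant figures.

ω₀ = 1/√(LC) = 1/√(0.00165 × 0.00011) = 2347 rad/s
f₀ = ω₀/(2π) = 373.6 Hz

373.6 Hz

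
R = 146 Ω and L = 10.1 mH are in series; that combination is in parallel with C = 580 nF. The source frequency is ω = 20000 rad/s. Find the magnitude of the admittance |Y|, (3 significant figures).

8.67 mS

X_L = ωL = 202 Ω
X_C = 1/(ωC) = 86.2 Ω
Branch 1 (R+jX_L): Z₁ = 146 + j202 Ω, |Z₁| = 249 Ω
Branch 2 (−jX_C): Z₂ = −j86.2 Ω
Parallel: Z = Z₁Z₂/(Z₁+Z₂), |Z| = 115 Ω, ∠Z = -74.3°
|Y| = 1/|Z| = 8.67 mS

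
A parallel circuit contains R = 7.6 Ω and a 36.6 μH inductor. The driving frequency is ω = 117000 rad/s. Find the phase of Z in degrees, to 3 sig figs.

X_L = ωL = 4.28 Ω
Parallel: admittances add. Y = 1/R + 1/(jωL)
Y = (0.132 − j0.234) S
|Y| = 0.268 S → |Z| = 1/|Y| = 3.73 Ω, ∠Z = −∠Y = 60.6°

60.6°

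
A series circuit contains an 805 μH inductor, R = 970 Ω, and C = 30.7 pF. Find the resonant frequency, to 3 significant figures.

1.01 MHz

ω₀ = 1/√(LC) = 1/√(0.000805 × 3.07e-11) = 6.361e+06 rad/s
f₀ = ω₀/(2π) = 1.01 MHz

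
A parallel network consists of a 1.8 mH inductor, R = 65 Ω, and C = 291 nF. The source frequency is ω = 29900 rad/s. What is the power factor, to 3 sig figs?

0.841

X_L = ωL = 53.8 Ω
X_C = 1/(ωC) = 115 Ω
Parallel: admittances add. Y = 1/R + 1/(jωL) + jωC
Y = (0.0154 − j0.00988) S
|Y| = 0.0183 S → |Z| = 1/|Y| = 54.7 Ω, ∠Z = −∠Y = 32.7°
cos φ = cos(32.7°) = 0.841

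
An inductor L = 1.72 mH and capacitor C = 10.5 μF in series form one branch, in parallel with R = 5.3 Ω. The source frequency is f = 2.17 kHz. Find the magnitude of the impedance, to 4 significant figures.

5.045 Ω

ω = 2πf = 13630 rad/s
X_L = ωL = 23.45 Ω
X_C = 1/(ωC) = 6.985 Ω
Branch 1: Z₁ = R = 5.300 Ω
Branch 2 (series LC): Z₂ = j(X_L − X_C) = j16.47 Ω
Parallel: Z = Z₁Z₂/(Z₁+Z₂), |Z| = 5.045 Ω, ∠Z = 17.84°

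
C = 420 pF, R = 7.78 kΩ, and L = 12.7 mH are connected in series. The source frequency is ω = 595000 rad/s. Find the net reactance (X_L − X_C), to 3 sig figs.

3550 Ω

X_L = ωL = 7560 Ω
X_C = 1/(ωC) = 4000 Ω
X = 7560 − 4000 = 3550 Ω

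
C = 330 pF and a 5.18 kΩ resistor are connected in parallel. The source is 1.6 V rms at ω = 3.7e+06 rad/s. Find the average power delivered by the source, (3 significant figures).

494 μW

X_C = 1/(ωC) = 819 Ω
Parallel: admittances add. Y = 1/R + jωC
Y = (0.000193 + j0.00122) S
|Y| = 0.00124 S → |Z| = 1/|Y| = 809 Ω, ∠Z = −∠Y = -81.0°
I = V/|Z| = 1.98 mA
P = VI cos φ = 1.6 × 0.00198 × cos(-81.0°) = 494 μW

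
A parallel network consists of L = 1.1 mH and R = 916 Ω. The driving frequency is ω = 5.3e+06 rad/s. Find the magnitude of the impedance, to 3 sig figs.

905 Ω

X_L = ωL = 5830 Ω
Parallel: admittances add. Y = 1/R + 1/(jωL)
Y = (0.00109 − j0.000172) S
|Y| = 0.00111 S → |Z| = 1/|Y| = 905 Ω, ∠Z = −∠Y = 8.93°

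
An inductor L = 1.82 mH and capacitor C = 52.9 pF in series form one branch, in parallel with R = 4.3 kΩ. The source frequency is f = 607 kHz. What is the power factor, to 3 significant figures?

ω = 2πf = 3.814e+06 rad/s
X_L = ωL = 6940 Ω
X_C = 1/(ωC) = 4960 Ω
Branch 1: Z₁ = R = 4300 Ω
Branch 2 (series LC): Z₂ = j(X_L − X_C) = j1980 Ω
Parallel: Z = Z₁Z₂/(Z₁+Z₂), |Z| = 1800 Ω, ∠Z = 65.2°
cos φ = cos(65.2°) = 0.419

0.419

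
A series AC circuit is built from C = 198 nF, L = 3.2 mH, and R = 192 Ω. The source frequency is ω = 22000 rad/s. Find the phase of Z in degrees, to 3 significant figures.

X_L = ωL = 70.4 Ω
X_C = 1/(ωC) = 230 Ω
Net reactance X = X_L − X_C = -159 Ω
Z = 192 − j159 Ω
|Z| = √(192² + 159²) = 249 Ω
∠Z = arctan(-159/192) = -39.7°

-39.7°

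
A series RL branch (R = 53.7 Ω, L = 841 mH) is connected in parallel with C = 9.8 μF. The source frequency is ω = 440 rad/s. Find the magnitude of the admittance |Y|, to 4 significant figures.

1.709 mS

X_L = ωL = 370.0 Ω
X_C = 1/(ωC) = 231.9 Ω
Branch 1 (R+jX_L): Z₁ = 53.70 + j370.0 Ω, |Z₁| = 373.9 Ω
Branch 2 (−jX_C): Z₂ = −j231.9 Ω
Parallel: Z = Z₁Z₂/(Z₁+Z₂), |Z| = 585.1 Ω, ∠Z = -77.01°
|Y| = 1/|Z| = 1.709 mS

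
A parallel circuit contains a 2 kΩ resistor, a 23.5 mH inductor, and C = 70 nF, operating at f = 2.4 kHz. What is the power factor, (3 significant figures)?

ω = 2πf = 15080 rad/s
X_L = ωL = 354 Ω
X_C = 1/(ωC) = 947 Ω
Parallel: admittances add. Y = 1/R + 1/(jωL) + jωC
Y = (0.000500 − j0.00177) S
|Y| = 0.00184 S → |Z| = 1/|Y| = 545 Ω, ∠Z = −∠Y = 74.2°
cos φ = cos(74.2°) = 0.272

0.272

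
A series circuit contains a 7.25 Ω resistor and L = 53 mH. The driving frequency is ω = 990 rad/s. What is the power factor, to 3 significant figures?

0.137

X_L = ωL = 52.5 Ω
Z = 7.25 + j52.5 Ω
|Z| = √(7.25² + 52.5²) = 53.0 Ω
∠Z = arctan(52.5/7.25) = 82.1°
cos φ = cos(82.1°) = 0.137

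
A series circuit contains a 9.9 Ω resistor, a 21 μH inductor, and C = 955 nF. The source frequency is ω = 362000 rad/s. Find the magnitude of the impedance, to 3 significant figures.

11.0 Ω

X_L = ωL = 7.60 Ω
X_C = 1/(ωC) = 2.89 Ω
Net reactance X = X_L − X_C = 4.71 Ω
Z = 9.90 + j4.71 Ω
|Z| = √(9.90² + 4.71²) = 11.0 Ω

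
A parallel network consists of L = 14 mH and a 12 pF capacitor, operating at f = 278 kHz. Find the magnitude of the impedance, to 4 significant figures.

ω = 2πf = 1.747e+06 rad/s
X_L = ωL = 24450 Ω
X_C = 1/(ωC) = 47710 Ω
Parallel: admittances add. Y = 1/(jωL) + jωC
Y = (0 − j1.993e-05) S
|Y| = 1.993e-05 S → |Z| = 1/|Y| = 50170 Ω, ∠Z = −∠Y = 90.00°

50170 Ω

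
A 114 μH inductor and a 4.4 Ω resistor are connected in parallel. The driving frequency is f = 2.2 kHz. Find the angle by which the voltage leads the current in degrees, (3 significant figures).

ω = 2πf = 13820 rad/s
X_L = ωL = 1.58 Ω
Parallel: admittances add. Y = 1/R + 1/(jωL)
Y = (0.227 − j0.635) S
|Y| = 0.674 S → |Z| = 1/|Y| = 1.48 Ω, ∠Z = −∠Y = 70.3°

70.3°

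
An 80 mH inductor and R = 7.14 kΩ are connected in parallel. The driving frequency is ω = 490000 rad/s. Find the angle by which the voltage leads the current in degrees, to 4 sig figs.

X_L = ωL = 39200 Ω
Parallel: admittances add. Y = 1/R + 1/(jωL)
Y = (0.0001401 − j2.551e-05) S
|Y| = 0.0001424 S → |Z| = 1/|Y| = 7024 Ω, ∠Z = −∠Y = 10.32°

10.32°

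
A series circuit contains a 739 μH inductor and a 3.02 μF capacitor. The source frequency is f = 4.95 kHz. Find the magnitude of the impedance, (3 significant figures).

12.3 Ω

ω = 2πf = 31100 rad/s
X_L = ωL = 23.0 Ω
X_C = 1/(ωC) = 10.6 Ω
Net reactance X = X_L − X_C = 12.3 Ω
Z = j12.3 Ω
|Z| = √(0² + 12.3²) = 12.3 Ω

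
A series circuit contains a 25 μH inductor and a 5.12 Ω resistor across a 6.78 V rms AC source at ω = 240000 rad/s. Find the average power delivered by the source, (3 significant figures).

X_L = ωL = 6.00 Ω
Z = 5.12 + j6.00 Ω
|Z| = √(5.12² + 6.00²) = 7.89 Ω
∠Z = arctan(6.00/5.12) = 49.5°
I = V/|Z| = 860 mA
P = VI cos φ = 6.78 × 0.860 × cos(49.5°) = 3.78 W

3.78 W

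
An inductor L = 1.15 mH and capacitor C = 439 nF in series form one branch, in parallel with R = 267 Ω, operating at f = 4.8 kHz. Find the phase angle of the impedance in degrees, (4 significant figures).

ω = 2πf = 30160 rad/s
X_L = ωL = 34.68 Ω
X_C = 1/(ωC) = 75.53 Ω
Branch 1: Z₁ = R = 267.0 Ω
Branch 2 (series LC): Z₂ = j(X_L − X_C) = −j40.85 Ω
Parallel: Z = Z₁Z₂/(Z₁+Z₂), |Z| = 40.38 Ω, ∠Z = -81.30°

-81.30°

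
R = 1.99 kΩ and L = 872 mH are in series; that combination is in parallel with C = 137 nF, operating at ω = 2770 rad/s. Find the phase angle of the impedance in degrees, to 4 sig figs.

X_L = ωL = 2415 Ω
X_C = 1/(ωC) = 2635 Ω
Branch 1 (R+jX_L): Z₁ = 1990 + j2415 Ω, |Z₁| = 3130 Ω
Branch 2 (−jX_C): Z₂ = −j2635 Ω
Parallel: Z = Z₁Z₂/(Z₁+Z₂), |Z| = 4119 Ω, ∠Z = -33.18°

-33.18°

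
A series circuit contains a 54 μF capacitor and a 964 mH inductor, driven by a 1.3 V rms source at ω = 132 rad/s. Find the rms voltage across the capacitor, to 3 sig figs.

X_L = ωL = 127 Ω
X_C = 1/(ωC) = 140 Ω
Net reactance X = X_L − X_C = -13.0 Ω
Z = − j13.0 Ω
|Z| = √(0² + 13.0²) = 13.0 Ω
I = V/|Z| = 99.7 mA
V_C = I·|Z_C| = 0.0997 × 140 = 14.0 V

14.0 V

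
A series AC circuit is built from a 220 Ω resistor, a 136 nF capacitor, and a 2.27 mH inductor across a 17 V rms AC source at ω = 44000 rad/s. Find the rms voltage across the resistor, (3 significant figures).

X_L = ωL = 99.9 Ω
X_C = 1/(ωC) = 167 Ω
Net reactance X = X_L − X_C = -67.2 Ω
Z = 220 − j67.2 Ω
|Z| = √(220² + 67.2²) = 230 Ω
I = V/|Z| = 73.9 mA
V_R = I·|Z_R| = 0.0739 × 220 = 16.3 V

16.3 V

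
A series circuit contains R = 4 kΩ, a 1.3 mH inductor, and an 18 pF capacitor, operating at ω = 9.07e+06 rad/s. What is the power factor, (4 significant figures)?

X_L = ωL = 11790 Ω
X_C = 1/(ωC) = 6125 Ω
Net reactance X = X_L − X_C = 5666 Ω
Z = 4000 + j5666 Ω
|Z| = √(4000² + 5666²) = 6936 Ω
∠Z = arctan(5666/4000) = 54.78°
cos φ = cos(54.78°) = 0.5767

0.5767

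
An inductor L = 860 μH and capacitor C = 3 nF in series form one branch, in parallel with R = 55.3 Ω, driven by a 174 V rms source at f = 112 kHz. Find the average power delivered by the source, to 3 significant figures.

ω = 2πf = 703700 rad/s
X_L = ωL = 605 Ω
X_C = 1/(ωC) = 474 Ω
Branch 1: Z₁ = R = 55.3 Ω
Branch 2 (series LC): Z₂ = j(X_L − X_C) = j132 Ω
Parallel: Z = Z₁Z₂/(Z₁+Z₂), |Z| = 51.0 Ω, ∠Z = 22.8°
I = V/|Z| = 3.41 A
P = VI cos φ = 174 × 3.41 × cos(22.8°) = 547 W

547 W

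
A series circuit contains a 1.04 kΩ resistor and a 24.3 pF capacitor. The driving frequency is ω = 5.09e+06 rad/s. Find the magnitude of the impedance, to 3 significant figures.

8150 Ω

X_C = 1/(ωC) = 8080 Ω
Z = 1040 − j8080 Ω
|Z| = √(1040² + 8080²) = 8150 Ω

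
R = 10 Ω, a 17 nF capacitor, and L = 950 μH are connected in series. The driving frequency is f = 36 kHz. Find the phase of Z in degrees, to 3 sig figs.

ω = 2πf = 226200 rad/s
X_L = ωL = 215 Ω
X_C = 1/(ωC) = 260 Ω
Net reactance X = X_L − X_C = -45.2 Ω
Z = 10.0 − j45.2 Ω
|Z| = √(10.0² + 45.2²) = 46.3 Ω
∠Z = arctan(-45.2/10.0) = -77.5°

-77.5°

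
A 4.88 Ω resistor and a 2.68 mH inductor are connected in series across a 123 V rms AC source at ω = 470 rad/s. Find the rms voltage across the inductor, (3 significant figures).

X_L = ωL = 1.26 Ω
Z = 4.88 + j1.26 Ω
|Z| = √(4.88² + 1.26²) = 5.04 Ω
I = V/|Z| = 24.4 A
V_L = I·|Z_L| = 24.4 × 1.26 = 30.7 V

30.7 V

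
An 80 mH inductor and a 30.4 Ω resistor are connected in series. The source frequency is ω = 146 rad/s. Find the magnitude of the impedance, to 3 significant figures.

X_L = ωL = 11.7 Ω
Z = 30.4 + j11.7 Ω
|Z| = √(30.4² + 11.7²) = 32.6 Ω

32.6 Ω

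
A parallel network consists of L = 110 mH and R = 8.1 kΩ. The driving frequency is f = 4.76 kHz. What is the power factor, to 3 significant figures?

ω = 2πf = 29910 rad/s
X_L = ωL = 3290 Ω
Parallel: admittances add. Y = 1/R + 1/(jωL)
Y = (0.000123 − j0.000304) S
|Y| = 0.000328 S → |Z| = 1/|Y| = 3050 Ω, ∠Z = −∠Y = 67.9°
cos φ = cos(67.9°) = 0.376

0.376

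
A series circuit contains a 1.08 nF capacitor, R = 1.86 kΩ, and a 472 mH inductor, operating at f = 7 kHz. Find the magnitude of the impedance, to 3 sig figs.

1880 Ω

ω = 2πf = 43980 rad/s
X_L = ωL = 20800 Ω
X_C = 1/(ωC) = 21100 Ω
Net reactance X = X_L − X_C = -293 Ω
Z = 1860 − j293 Ω
|Z| = √(1860² + 293²) = 1880 Ω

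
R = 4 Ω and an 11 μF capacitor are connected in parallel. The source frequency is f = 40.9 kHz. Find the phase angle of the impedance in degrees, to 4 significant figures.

ω = 2πf = 257000 rad/s
X_C = 1/(ωC) = 0.3538 Ω
Parallel: admittances add. Y = 1/R + jωC
Y = (0.2500 + j2.827) S
|Y| = 2.838 S → |Z| = 1/|Y| = 0.3524 Ω, ∠Z = −∠Y = -84.95°

-84.95°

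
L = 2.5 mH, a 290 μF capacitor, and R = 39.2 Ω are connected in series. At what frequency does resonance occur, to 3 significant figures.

ω₀ = 1/√(LC) = 1/√(0.0025 × 0.00029) = 1174 rad/s
f₀ = ω₀/(2π) = 187 Hz

187 Hz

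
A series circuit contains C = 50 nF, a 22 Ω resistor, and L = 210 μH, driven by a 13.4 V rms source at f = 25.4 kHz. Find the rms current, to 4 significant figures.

141.9 mA

ω = 2πf = 159600 rad/s
X_L = ωL = 33.51 Ω
X_C = 1/(ωC) = 125.3 Ω
Net reactance X = X_L − X_C = -91.80 Ω
Z = 22.00 − j91.80 Ω
|Z| = √(22.00² + 91.80²) = 94.40 Ω
I = V/|Z| = 13.4/94.40 = 141.9 mA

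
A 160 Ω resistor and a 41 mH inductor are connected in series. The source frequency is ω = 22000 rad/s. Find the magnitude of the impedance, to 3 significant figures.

X_L = ωL = 902 Ω
Z = 160 + j902 Ω
|Z| = √(160² + 902²) = 916 Ω

916 Ω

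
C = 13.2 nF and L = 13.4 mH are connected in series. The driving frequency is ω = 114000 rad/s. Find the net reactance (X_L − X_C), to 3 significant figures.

863 Ω

X_L = ωL = 1530 Ω
X_C = 1/(ωC) = 665 Ω
X = 1530 − 665 = 863 Ω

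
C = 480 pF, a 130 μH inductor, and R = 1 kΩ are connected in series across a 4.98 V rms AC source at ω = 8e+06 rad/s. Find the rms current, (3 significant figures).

3.93 mA

X_L = ωL = 1040 Ω
X_C = 1/(ωC) = 260 Ω
Net reactance X = X_L − X_C = 780 Ω
Z = 1000 + j780 Ω
|Z| = √(1000² + 780²) = 1270 Ω
I = V/|Z| = 4.98/1270 = 3.93 mA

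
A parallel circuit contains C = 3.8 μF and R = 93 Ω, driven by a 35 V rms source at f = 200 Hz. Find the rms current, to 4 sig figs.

ω = 2πf = 1257 rad/s
X_C = 1/(ωC) = 209.4 Ω
Parallel: admittances add. Y = 1/R + jωC
Y = (0.01075 + j0.004775) S
|Y| = 0.01177 S → |Z| = 1/|Y| = 85.00 Ω, ∠Z = −∠Y = -23.95°
I = V/|Z| = 35/85.00 = 411.8 mA

411.8 mA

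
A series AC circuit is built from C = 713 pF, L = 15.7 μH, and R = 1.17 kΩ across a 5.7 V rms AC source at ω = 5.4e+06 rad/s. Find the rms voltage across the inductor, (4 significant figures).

0.4085 V

X_L = ωL = 84.78 Ω
X_C = 1/(ωC) = 259.7 Ω
Net reactance X = X_L − X_C = -174.9 Ω
Z = 1170 − j174.9 Ω
|Z| = √(1170² + 174.9²) = 1183 Ω
I = V/|Z| = 4.818 mA
V_L = I·|Z_L| = 0.004818 × 84.78 = 0.4085 V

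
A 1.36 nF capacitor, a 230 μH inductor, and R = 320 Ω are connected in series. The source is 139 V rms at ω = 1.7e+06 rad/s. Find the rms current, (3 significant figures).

X_L = ωL = 391 Ω
X_C = 1/(ωC) = 433 Ω
Net reactance X = X_L − X_C = -41.5 Ω
Z = 320 − j41.5 Ω
|Z| = √(320² + 41.5²) = 323 Ω
I = V/|Z| = 139/323 = 431 mA

431 mA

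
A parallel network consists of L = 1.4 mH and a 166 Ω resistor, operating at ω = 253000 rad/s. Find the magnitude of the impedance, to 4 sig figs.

X_L = ωL = 354.2 Ω
Parallel: admittances add. Y = 1/R + 1/(jωL)
Y = (0.006024 − j0.002823) S
|Y| = 0.006653 S → |Z| = 1/|Y| = 150.3 Ω, ∠Z = −∠Y = 25.11°

150.3 Ω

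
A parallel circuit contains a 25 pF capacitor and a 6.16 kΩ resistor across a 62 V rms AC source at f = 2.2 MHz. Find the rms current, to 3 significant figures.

23.7 mA

ω = 2πf = 1.382e+07 rad/s
X_C = 1/(ωC) = 2890 Ω
Parallel: admittances add. Y = 1/R + jωC
Y = (0.000162 + j0.000346) S
|Y| = 0.000382 S → |Z| = 1/|Y| = 2620 Ω, ∠Z = −∠Y = -64.8°
I = V/|Z| = 62/2620 = 23.7 mA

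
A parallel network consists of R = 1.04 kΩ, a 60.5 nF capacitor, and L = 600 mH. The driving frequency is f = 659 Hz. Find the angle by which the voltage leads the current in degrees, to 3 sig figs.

8.98°

ω = 2πf = 4141 rad/s
X_L = ωL = 2480 Ω
X_C = 1/(ωC) = 3990 Ω
Parallel: admittances add. Y = 1/R + 1/(jωL) + jωC
Y = (0.000962 − j0.000152) S
|Y| = 0.000973 S → |Z| = 1/|Y| = 1030 Ω, ∠Z = −∠Y = 8.98°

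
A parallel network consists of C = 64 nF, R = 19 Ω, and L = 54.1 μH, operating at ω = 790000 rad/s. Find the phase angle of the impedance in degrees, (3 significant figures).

-27.3°

X_L = ωL = 42.7 Ω
X_C = 1/(ωC) = 19.8 Ω
Parallel: admittances add. Y = 1/R + 1/(jωL) + jωC
Y = (0.0526 + j0.0272) S
|Y| = 0.0592 S → |Z| = 1/|Y| = 16.9 Ω, ∠Z = −∠Y = -27.3°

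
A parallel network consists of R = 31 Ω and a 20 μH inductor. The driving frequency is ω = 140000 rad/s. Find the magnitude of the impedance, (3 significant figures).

2.79 Ω

X_L = ωL = 2.80 Ω
Parallel: admittances add. Y = 1/R + 1/(jωL)
Y = (0.0323 − j0.357) S
|Y| = 0.359 S → |Z| = 1/|Y| = 2.79 Ω, ∠Z = −∠Y = 84.8°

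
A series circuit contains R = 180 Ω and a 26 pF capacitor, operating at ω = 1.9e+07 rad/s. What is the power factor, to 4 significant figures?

X_C = 1/(ωC) = 2024 Ω
Z = 180.0 − j2024 Ω
|Z| = √(180.0² + 2024²) = 2032 Ω
∠Z = arctan(-2024/180.0) = -84.92°
cos φ = cos(-84.92°) = 0.08857

0.08857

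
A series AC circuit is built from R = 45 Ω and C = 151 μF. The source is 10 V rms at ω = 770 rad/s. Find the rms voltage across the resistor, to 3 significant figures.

9.82 V

X_C = 1/(ωC) = 8.60 Ω
Z = 45.0 − j8.60 Ω
|Z| = √(45.0² + 8.60²) = 45.8 Ω
I = V/|Z| = 218 mA
V_R = I·|Z_R| = 0.218 × 45.0 = 9.82 V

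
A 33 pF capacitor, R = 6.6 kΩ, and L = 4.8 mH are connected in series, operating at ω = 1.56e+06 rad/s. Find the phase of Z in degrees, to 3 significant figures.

-61.1°

X_L = ωL = 7490 Ω
X_C = 1/(ωC) = 19400 Ω
Net reactance X = X_L − X_C = -11900 Ω
Z = 6600 − j11900 Ω
|Z| = √(6600² + 11900²) = 13600 Ω
∠Z = arctan(-11900/6600) = -61.1°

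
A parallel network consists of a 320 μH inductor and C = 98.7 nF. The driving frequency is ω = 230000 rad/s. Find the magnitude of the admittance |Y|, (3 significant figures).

X_L = ωL = 73.6 Ω
X_C = 1/(ωC) = 44.1 Ω
Parallel: admittances add. Y = 1/(jωL) + jωC
Y = (0 + j0.00911) S
|Y| = 0.00911 S → |Z| = 1/|Y| = 110 Ω, ∠Z = −∠Y = -90.0°

9.11 mS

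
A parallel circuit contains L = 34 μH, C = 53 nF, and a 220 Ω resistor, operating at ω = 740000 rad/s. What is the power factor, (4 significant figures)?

0.9934

X_L = ωL = 25.16 Ω
X_C = 1/(ωC) = 25.50 Ω
Parallel: admittances add. Y = 1/R + 1/(jωL) + jωC
Y = (0.004545 − j0.0005256) S
|Y| = 0.004576 S → |Z| = 1/|Y| = 218.5 Ω, ∠Z = −∠Y = 6.596°
cos φ = cos(6.596°) = 0.9934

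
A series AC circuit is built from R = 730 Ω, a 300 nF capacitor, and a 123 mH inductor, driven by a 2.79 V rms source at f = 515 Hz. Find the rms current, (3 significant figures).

2.89 mA

ω = 2πf = 3236 rad/s
X_L = ωL = 398 Ω
X_C = 1/(ωC) = 1030 Ω
Net reactance X = X_L − X_C = -632 Ω
Z = 730 − j632 Ω
|Z| = √(730² + 632²) = 966 Ω
I = V/|Z| = 2.79/966 = 2.89 mA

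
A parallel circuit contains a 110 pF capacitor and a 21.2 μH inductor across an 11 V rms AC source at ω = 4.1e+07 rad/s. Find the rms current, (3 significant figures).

37.0 mA

X_L = ωL = 869 Ω
X_C = 1/(ωC) = 222 Ω
Parallel: admittances add. Y = 1/(jωL) + jωC
Y = (0 + j0.00336) S
|Y| = 0.00336 S → |Z| = 1/|Y| = 298 Ω, ∠Z = −∠Y = -90.0°
I = V/|Z| = 11/298 = 37.0 mA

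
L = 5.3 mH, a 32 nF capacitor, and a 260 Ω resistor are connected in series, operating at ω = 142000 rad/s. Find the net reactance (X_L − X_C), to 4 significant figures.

532.5 Ω

X_L = ωL = 752.6 Ω
X_C = 1/(ωC) = 220.1 Ω
X = 752.6 − 220.1 = 532.5 Ω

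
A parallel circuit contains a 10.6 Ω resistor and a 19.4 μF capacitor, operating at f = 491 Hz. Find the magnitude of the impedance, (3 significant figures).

8.95 Ω

ω = 2πf = 3085 rad/s
X_C = 1/(ωC) = 16.7 Ω
Parallel: admittances add. Y = 1/R + jωC
Y = (0.0943 + j0.0598) S
|Y| = 0.112 S → |Z| = 1/|Y| = 8.95 Ω, ∠Z = −∠Y = -32.4°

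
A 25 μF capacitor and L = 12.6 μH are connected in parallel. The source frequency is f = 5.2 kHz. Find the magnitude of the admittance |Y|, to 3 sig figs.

ω = 2πf = 32670 rad/s
X_L = ωL = 0.412 Ω
X_C = 1/(ωC) = 1.22 Ω
Parallel: admittances add. Y = 1/(jωL) + jωC
Y = (0 − j1.61) S
|Y| = 1.61 S → |Z| = 1/|Y| = 0.620 Ω, ∠Z = −∠Y = 90.0°

1.61 S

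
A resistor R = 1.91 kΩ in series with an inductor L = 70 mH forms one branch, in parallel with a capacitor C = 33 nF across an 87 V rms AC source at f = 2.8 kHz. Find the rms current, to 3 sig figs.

43.8 mA

ω = 2πf = 17590 rad/s
X_L = ωL = 1230 Ω
X_C = 1/(ωC) = 1720 Ω
Branch 1 (R+jX_L): Z₁ = 1910 + j1230 Ω, |Z₁| = 2270 Ω
Branch 2 (−jX_C): Z₂ = −j1720 Ω
Parallel: Z = Z₁Z₂/(Z₁+Z₂), |Z| = 1980 Ω, ∠Z = -42.8°
I = V/|Z| = 87/1980 = 43.8 mA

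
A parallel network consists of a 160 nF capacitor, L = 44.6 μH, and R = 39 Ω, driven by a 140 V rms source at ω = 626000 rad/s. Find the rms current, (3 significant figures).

X_L = ωL = 27.9 Ω
X_C = 1/(ωC) = 9.98 Ω
Parallel: admittances add. Y = 1/R + 1/(jωL) + jωC
Y = (0.0256 + j0.0643) S
|Y| = 0.0693 S → |Z| = 1/|Y| = 14.4 Ω, ∠Z = −∠Y = -68.3°
I = V/|Z| = 140/14.4 = 9.70 A

9.70 A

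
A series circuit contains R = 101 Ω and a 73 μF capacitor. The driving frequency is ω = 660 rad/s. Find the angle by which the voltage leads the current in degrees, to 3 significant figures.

-11.6°

X_C = 1/(ωC) = 20.8 Ω
Z = 101 − j20.8 Ω
|Z| = √(101² + 20.8²) = 103 Ω
∠Z = arctan(-20.8/101) = -11.6°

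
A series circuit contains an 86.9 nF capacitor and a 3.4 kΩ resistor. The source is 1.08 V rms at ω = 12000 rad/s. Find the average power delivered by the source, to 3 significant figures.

318 μW

X_C = 1/(ωC) = 959 Ω
Z = 3400 − j959 Ω
|Z| = √(3400² + 959²) = 3530 Ω
∠Z = arctan(-959/3400) = -15.8°
I = V/|Z| = 306 μA
P = VI cos φ = 1.08 × 0.000306 × cos(-15.8°) = 318 μW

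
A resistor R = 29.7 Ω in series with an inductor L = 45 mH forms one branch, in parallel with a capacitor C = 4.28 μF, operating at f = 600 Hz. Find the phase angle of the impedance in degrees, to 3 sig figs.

ω = 2πf = 3770 rad/s
X_L = ωL = 170 Ω
X_C = 1/(ωC) = 62.0 Ω
Branch 1 (R+jX_L): Z₁ = 29.7 + j170 Ω, |Z₁| = 172 Ω
Branch 2 (−jX_C): Z₂ = −j62.0 Ω
Parallel: Z = Z₁Z₂/(Z₁+Z₂), |Z| = 95.6 Ω, ∠Z = -84.5°

-84.5°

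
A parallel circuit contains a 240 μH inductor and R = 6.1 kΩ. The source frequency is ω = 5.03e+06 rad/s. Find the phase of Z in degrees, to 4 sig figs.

78.81°

X_L = ωL = 1207 Ω
Parallel: admittances add. Y = 1/R + 1/(jωL)
Y = (0.0001639 − j0.0008284) S
|Y| = 0.0008444 S → |Z| = 1/|Y| = 1184 Ω, ∠Z = −∠Y = 78.81°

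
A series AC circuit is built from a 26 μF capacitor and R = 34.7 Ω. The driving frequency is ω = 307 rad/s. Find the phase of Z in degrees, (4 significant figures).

-74.52°

X_C = 1/(ωC) = 125.3 Ω
Z = 34.70 − j125.3 Ω
|Z| = √(34.70² + 125.3²) = 130.0 Ω
∠Z = arctan(-125.3/34.70) = -74.52°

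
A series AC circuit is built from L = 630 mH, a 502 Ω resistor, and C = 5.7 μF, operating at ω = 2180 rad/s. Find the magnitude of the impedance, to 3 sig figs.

1390 Ω

X_L = ωL = 1370 Ω
X_C = 1/(ωC) = 80.5 Ω
Net reactance X = X_L − X_C = 1290 Ω
Z = 502 + j1290 Ω
|Z| = √(502² + 1290²) = 1390 Ω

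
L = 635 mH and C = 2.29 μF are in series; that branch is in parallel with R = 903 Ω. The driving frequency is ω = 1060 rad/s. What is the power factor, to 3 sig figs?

0.278

X_L = ωL = 673 Ω
X_C = 1/(ωC) = 412 Ω
Branch 1: Z₁ = R = 903 Ω
Branch 2 (series LC): Z₂ = j(X_L − X_C) = j261 Ω
Parallel: Z = Z₁Z₂/(Z₁+Z₂), |Z| = 251 Ω, ∠Z = 73.9°
cos φ = cos(73.9°) = 0.278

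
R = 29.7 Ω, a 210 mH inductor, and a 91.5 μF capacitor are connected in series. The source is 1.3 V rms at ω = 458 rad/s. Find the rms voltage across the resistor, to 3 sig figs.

0.494 V

X_L = ωL = 96.2 Ω
X_C = 1/(ωC) = 23.9 Ω
Net reactance X = X_L − X_C = 72.3 Ω
Z = 29.7 + j72.3 Ω
|Z| = √(29.7² + 72.3²) = 78.2 Ω
I = V/|Z| = 16.6 mA
V_R = I·|Z_R| = 0.0166 × 29.7 = 0.494 V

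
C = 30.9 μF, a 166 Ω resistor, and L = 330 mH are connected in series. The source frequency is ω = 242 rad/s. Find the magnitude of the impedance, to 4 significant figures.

X_L = ωL = 79.86 Ω
X_C = 1/(ωC) = 133.7 Ω
Net reactance X = X_L − X_C = -53.87 Ω
Z = 166.0 − j53.87 Ω
|Z| = √(166.0² + 53.87²) = 174.5 Ω

174.5 Ω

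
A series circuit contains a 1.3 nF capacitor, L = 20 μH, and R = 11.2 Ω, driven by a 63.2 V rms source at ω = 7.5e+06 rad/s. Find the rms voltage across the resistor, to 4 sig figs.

14.52 V

X_L = ωL = 150.0 Ω
X_C = 1/(ωC) = 102.6 Ω
Net reactance X = X_L − X_C = 47.44 Ω
Z = 11.20 + j47.44 Ω
|Z| = √(11.20² + 47.44²) = 48.74 Ω
I = V/|Z| = 1.297 A
V_R = I·|Z_R| = 1.297 × 11.20 = 14.52 V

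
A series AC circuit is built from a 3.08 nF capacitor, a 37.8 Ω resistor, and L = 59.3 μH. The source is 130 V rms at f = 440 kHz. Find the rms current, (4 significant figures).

2.169 A

ω = 2πf = 2.765e+06 rad/s
X_L = ωL = 163.9 Ω
X_C = 1/(ωC) = 117.4 Ω
Net reactance X = X_L − X_C = 46.50 Ω
Z = 37.80 + j46.50 Ω
|Z| = √(37.80² + 46.50²) = 59.93 Ω
I = V/|Z| = 130/59.93 = 2.169 A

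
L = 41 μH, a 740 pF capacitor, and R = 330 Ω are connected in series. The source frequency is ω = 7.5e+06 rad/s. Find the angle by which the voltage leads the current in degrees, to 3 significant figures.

X_L = ωL = 308 Ω
X_C = 1/(ωC) = 180 Ω
Net reactance X = X_L − X_C = 127 Ω
Z = 330 + j127 Ω
|Z| = √(330² + 127²) = 354 Ω
∠Z = arctan(127/330) = 21.1°

21.1°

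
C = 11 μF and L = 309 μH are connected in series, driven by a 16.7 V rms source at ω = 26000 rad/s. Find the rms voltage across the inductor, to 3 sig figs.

29.6 V

X_L = ωL = 8.03 Ω
X_C = 1/(ωC) = 3.50 Ω
Net reactance X = X_L − X_C = 4.54 Ω
Z = j4.54 Ω
|Z| = √(0² + 4.54²) = 4.54 Ω
I = V/|Z| = 3.68 A
V_L = I·|Z_L| = 3.68 × 8.03 = 29.6 V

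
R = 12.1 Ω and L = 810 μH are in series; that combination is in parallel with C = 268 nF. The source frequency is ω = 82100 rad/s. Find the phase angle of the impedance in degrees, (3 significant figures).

-70.4°

X_L = ωL = 66.5 Ω
X_C = 1/(ωC) = 45.4 Ω
Branch 1 (R+jX_L): Z₁ = 12.1 + j66.5 Ω, |Z₁| = 67.6 Ω
Branch 2 (−jX_C): Z₂ = −j45.4 Ω
Parallel: Z = Z₁Z₂/(Z₁+Z₂), |Z| = 127 Ω, ∠Z = -70.4°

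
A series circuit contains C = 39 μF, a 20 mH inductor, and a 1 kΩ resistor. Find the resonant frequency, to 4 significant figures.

ω₀ = 1/√(LC) = 1/√(0.02 × 3.9e-05) = 1132 rad/s
f₀ = ω₀/(2π) = 180.2 Hz

180.2 Hz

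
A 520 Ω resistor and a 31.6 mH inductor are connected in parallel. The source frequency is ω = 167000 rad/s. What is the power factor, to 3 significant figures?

0.995

X_L = ωL = 5280 Ω
Parallel: admittances add. Y = 1/R + 1/(jωL)
Y = (0.00192 − j0.000189) S
|Y| = 0.00193 S → |Z| = 1/|Y| = 517 Ω, ∠Z = −∠Y = 5.63°
cos φ = cos(5.63°) = 0.995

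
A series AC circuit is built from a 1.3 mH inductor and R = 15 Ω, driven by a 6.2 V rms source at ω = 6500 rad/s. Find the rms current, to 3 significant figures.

X_L = ωL = 8.45 Ω
Z = 15.0 + j8.45 Ω
|Z| = √(15.0² + 8.45²) = 17.2 Ω
I = V/|Z| = 6.2/17.2 = 360 mA

360 mA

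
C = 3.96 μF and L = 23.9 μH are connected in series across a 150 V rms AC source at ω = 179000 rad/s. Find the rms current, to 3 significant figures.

52.3 A

X_L = ωL = 4.28 Ω
X_C = 1/(ωC) = 1.41 Ω
Net reactance X = X_L − X_C = 2.87 Ω
Z = j2.87 Ω
|Z| = √(0² + 2.87²) = 2.87 Ω
I = V/|Z| = 150/2.87 = 52.3 A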